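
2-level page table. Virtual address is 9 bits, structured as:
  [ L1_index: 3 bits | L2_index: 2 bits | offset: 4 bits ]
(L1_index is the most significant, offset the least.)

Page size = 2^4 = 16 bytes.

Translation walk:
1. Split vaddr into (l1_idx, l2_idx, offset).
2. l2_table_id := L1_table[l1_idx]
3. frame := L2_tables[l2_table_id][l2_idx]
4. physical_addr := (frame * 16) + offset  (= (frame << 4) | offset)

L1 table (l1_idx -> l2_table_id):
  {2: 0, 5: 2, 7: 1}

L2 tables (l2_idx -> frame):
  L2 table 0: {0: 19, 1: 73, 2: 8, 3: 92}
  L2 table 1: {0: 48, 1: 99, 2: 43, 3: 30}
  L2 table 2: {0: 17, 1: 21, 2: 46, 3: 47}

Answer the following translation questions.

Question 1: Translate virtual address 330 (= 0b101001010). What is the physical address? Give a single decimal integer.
Answer: 282

Derivation:
vaddr = 330 = 0b101001010
Split: l1_idx=5, l2_idx=0, offset=10
L1[5] = 2
L2[2][0] = 17
paddr = 17 * 16 + 10 = 282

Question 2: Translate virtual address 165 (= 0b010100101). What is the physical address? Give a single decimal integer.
Answer: 133

Derivation:
vaddr = 165 = 0b010100101
Split: l1_idx=2, l2_idx=2, offset=5
L1[2] = 0
L2[0][2] = 8
paddr = 8 * 16 + 5 = 133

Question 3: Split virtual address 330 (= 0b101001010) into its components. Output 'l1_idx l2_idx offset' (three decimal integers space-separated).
vaddr = 330 = 0b101001010
  top 3 bits -> l1_idx = 5
  next 2 bits -> l2_idx = 0
  bottom 4 bits -> offset = 10

Answer: 5 0 10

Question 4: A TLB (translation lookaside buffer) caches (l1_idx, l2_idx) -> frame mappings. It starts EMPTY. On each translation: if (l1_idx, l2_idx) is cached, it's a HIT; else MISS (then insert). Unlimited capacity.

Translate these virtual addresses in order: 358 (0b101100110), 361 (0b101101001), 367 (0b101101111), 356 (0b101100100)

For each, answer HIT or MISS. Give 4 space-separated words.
vaddr=358: (5,2) not in TLB -> MISS, insert
vaddr=361: (5,2) in TLB -> HIT
vaddr=367: (5,2) in TLB -> HIT
vaddr=356: (5,2) in TLB -> HIT

Answer: MISS HIT HIT HIT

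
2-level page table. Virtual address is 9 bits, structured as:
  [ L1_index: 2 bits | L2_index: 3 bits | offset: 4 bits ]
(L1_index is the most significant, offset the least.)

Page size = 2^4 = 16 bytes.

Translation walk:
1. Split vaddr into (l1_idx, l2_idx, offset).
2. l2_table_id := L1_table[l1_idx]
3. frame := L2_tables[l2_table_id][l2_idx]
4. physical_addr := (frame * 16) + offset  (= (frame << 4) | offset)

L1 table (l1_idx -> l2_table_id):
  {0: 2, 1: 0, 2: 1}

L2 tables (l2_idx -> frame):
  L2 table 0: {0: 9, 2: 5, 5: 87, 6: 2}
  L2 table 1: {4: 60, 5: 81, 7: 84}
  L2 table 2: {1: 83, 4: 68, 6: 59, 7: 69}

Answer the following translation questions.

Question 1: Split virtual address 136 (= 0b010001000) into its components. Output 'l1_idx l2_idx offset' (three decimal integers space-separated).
vaddr = 136 = 0b010001000
  top 2 bits -> l1_idx = 1
  next 3 bits -> l2_idx = 0
  bottom 4 bits -> offset = 8

Answer: 1 0 8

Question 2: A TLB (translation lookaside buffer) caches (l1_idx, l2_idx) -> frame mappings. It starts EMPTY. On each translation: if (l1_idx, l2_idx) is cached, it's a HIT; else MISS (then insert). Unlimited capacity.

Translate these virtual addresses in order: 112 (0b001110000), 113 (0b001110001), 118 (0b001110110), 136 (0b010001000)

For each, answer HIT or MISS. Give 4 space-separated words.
vaddr=112: (0,7) not in TLB -> MISS, insert
vaddr=113: (0,7) in TLB -> HIT
vaddr=118: (0,7) in TLB -> HIT
vaddr=136: (1,0) not in TLB -> MISS, insert

Answer: MISS HIT HIT MISS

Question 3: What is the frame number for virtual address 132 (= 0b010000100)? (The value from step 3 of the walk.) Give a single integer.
vaddr = 132: l1_idx=1, l2_idx=0
L1[1] = 0; L2[0][0] = 9

Answer: 9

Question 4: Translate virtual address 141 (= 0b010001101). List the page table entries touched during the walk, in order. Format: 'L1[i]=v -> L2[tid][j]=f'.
vaddr = 141 = 0b010001101
Split: l1_idx=1, l2_idx=0, offset=13

Answer: L1[1]=0 -> L2[0][0]=9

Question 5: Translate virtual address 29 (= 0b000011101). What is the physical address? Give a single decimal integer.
vaddr = 29 = 0b000011101
Split: l1_idx=0, l2_idx=1, offset=13
L1[0] = 2
L2[2][1] = 83
paddr = 83 * 16 + 13 = 1341

Answer: 1341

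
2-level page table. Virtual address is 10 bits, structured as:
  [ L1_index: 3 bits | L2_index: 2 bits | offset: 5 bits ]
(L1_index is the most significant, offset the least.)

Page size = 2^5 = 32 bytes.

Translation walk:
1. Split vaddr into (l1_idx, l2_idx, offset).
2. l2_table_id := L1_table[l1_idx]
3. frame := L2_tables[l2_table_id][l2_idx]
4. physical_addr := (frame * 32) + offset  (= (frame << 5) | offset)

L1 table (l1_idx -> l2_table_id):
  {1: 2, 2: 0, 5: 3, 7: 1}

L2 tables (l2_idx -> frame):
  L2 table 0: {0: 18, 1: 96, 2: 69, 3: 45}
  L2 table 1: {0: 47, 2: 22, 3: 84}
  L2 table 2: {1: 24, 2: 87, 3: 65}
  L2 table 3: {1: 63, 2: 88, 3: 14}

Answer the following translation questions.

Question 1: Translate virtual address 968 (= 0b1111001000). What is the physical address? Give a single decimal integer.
vaddr = 968 = 0b1111001000
Split: l1_idx=7, l2_idx=2, offset=8
L1[7] = 1
L2[1][2] = 22
paddr = 22 * 32 + 8 = 712

Answer: 712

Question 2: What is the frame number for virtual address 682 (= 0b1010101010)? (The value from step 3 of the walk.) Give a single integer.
vaddr = 682: l1_idx=5, l2_idx=1
L1[5] = 3; L2[3][1] = 63

Answer: 63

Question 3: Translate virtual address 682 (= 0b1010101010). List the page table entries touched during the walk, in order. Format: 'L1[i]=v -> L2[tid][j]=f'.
Answer: L1[5]=3 -> L2[3][1]=63

Derivation:
vaddr = 682 = 0b1010101010
Split: l1_idx=5, l2_idx=1, offset=10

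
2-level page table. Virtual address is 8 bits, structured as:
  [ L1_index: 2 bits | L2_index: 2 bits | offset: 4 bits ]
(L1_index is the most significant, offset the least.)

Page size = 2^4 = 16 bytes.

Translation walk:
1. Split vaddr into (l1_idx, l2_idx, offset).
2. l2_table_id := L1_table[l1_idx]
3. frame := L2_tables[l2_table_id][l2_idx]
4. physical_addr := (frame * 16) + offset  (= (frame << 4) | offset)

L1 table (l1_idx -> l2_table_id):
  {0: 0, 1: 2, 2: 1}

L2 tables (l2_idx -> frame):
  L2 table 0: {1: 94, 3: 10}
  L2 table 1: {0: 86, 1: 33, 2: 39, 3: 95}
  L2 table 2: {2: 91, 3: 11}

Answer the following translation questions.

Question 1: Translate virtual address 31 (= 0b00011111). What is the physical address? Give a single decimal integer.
vaddr = 31 = 0b00011111
Split: l1_idx=0, l2_idx=1, offset=15
L1[0] = 0
L2[0][1] = 94
paddr = 94 * 16 + 15 = 1519

Answer: 1519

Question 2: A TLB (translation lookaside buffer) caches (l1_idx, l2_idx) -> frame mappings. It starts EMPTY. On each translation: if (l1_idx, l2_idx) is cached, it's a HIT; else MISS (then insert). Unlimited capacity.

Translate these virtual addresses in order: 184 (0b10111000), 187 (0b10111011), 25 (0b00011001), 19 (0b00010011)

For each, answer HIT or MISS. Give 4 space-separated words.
Answer: MISS HIT MISS HIT

Derivation:
vaddr=184: (2,3) not in TLB -> MISS, insert
vaddr=187: (2,3) in TLB -> HIT
vaddr=25: (0,1) not in TLB -> MISS, insert
vaddr=19: (0,1) in TLB -> HIT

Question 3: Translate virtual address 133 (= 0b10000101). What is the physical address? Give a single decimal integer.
vaddr = 133 = 0b10000101
Split: l1_idx=2, l2_idx=0, offset=5
L1[2] = 1
L2[1][0] = 86
paddr = 86 * 16 + 5 = 1381

Answer: 1381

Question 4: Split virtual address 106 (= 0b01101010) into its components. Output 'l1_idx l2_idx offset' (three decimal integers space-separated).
vaddr = 106 = 0b01101010
  top 2 bits -> l1_idx = 1
  next 2 bits -> l2_idx = 2
  bottom 4 bits -> offset = 10

Answer: 1 2 10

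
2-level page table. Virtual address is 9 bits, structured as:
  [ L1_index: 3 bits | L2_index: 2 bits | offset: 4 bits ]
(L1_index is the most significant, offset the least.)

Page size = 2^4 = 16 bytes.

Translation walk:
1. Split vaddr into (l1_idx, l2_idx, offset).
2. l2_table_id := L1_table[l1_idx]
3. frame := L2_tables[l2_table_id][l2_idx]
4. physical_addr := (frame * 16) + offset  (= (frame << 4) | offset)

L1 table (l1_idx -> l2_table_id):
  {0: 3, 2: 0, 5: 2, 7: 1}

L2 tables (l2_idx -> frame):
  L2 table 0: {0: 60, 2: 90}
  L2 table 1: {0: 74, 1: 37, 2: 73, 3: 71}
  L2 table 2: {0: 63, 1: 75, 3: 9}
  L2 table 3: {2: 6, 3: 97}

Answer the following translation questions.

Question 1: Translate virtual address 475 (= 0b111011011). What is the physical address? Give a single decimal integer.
vaddr = 475 = 0b111011011
Split: l1_idx=7, l2_idx=1, offset=11
L1[7] = 1
L2[1][1] = 37
paddr = 37 * 16 + 11 = 603

Answer: 603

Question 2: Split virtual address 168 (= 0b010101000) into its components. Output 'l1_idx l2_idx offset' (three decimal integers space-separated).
Answer: 2 2 8

Derivation:
vaddr = 168 = 0b010101000
  top 3 bits -> l1_idx = 2
  next 2 bits -> l2_idx = 2
  bottom 4 bits -> offset = 8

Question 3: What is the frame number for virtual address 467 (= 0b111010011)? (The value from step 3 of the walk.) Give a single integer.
vaddr = 467: l1_idx=7, l2_idx=1
L1[7] = 1; L2[1][1] = 37

Answer: 37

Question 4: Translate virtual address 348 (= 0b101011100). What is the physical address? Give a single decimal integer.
vaddr = 348 = 0b101011100
Split: l1_idx=5, l2_idx=1, offset=12
L1[5] = 2
L2[2][1] = 75
paddr = 75 * 16 + 12 = 1212

Answer: 1212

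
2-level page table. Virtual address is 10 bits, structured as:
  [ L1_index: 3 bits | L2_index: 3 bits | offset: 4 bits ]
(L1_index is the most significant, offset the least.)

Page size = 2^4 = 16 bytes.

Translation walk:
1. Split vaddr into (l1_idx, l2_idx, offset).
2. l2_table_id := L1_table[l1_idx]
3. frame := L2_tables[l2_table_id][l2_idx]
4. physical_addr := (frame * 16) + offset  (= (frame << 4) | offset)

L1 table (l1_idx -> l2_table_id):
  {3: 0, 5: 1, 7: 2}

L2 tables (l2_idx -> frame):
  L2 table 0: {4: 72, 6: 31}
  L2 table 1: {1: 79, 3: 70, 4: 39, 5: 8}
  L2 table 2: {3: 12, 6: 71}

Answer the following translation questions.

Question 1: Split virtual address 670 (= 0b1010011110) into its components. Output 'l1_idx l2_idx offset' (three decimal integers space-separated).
Answer: 5 1 14

Derivation:
vaddr = 670 = 0b1010011110
  top 3 bits -> l1_idx = 5
  next 3 bits -> l2_idx = 1
  bottom 4 bits -> offset = 14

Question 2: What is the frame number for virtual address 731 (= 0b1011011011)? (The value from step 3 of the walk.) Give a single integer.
Answer: 8

Derivation:
vaddr = 731: l1_idx=5, l2_idx=5
L1[5] = 1; L2[1][5] = 8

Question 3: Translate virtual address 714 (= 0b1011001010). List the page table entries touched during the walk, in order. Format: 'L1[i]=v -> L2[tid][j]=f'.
Answer: L1[5]=1 -> L2[1][4]=39

Derivation:
vaddr = 714 = 0b1011001010
Split: l1_idx=5, l2_idx=4, offset=10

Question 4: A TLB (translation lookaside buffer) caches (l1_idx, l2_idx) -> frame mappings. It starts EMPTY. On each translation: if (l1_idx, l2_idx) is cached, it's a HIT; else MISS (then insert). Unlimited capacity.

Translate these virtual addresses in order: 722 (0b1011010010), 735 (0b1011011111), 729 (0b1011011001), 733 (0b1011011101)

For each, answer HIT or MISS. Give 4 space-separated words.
Answer: MISS HIT HIT HIT

Derivation:
vaddr=722: (5,5) not in TLB -> MISS, insert
vaddr=735: (5,5) in TLB -> HIT
vaddr=729: (5,5) in TLB -> HIT
vaddr=733: (5,5) in TLB -> HIT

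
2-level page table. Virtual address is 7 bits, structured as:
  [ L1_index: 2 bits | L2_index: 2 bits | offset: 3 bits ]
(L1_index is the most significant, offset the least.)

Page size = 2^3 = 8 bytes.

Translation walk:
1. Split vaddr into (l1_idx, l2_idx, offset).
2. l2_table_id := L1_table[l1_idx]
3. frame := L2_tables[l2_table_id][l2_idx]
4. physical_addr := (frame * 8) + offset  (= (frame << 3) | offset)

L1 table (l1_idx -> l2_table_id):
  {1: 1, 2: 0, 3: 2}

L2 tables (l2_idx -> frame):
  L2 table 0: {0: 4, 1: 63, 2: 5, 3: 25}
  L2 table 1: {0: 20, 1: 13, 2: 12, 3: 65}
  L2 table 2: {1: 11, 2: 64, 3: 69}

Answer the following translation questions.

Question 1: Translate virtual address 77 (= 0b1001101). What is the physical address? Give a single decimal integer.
Answer: 509

Derivation:
vaddr = 77 = 0b1001101
Split: l1_idx=2, l2_idx=1, offset=5
L1[2] = 0
L2[0][1] = 63
paddr = 63 * 8 + 5 = 509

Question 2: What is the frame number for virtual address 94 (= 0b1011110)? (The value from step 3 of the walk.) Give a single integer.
Answer: 25

Derivation:
vaddr = 94: l1_idx=2, l2_idx=3
L1[2] = 0; L2[0][3] = 25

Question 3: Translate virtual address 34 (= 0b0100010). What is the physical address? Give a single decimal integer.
vaddr = 34 = 0b0100010
Split: l1_idx=1, l2_idx=0, offset=2
L1[1] = 1
L2[1][0] = 20
paddr = 20 * 8 + 2 = 162

Answer: 162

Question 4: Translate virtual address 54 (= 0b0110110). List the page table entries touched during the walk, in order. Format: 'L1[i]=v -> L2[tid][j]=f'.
vaddr = 54 = 0b0110110
Split: l1_idx=1, l2_idx=2, offset=6

Answer: L1[1]=1 -> L2[1][2]=12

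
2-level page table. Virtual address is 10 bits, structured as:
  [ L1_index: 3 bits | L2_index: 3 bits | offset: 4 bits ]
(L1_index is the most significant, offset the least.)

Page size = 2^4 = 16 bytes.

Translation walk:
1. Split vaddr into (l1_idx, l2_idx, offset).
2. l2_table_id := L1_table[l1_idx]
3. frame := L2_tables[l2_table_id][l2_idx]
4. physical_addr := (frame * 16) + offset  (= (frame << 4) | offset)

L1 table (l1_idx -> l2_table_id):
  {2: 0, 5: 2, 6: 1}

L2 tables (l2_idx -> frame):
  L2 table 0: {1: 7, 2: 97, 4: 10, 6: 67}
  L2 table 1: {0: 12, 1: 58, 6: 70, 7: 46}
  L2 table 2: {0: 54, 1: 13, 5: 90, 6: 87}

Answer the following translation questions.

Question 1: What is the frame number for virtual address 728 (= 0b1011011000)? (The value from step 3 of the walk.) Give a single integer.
vaddr = 728: l1_idx=5, l2_idx=5
L1[5] = 2; L2[2][5] = 90

Answer: 90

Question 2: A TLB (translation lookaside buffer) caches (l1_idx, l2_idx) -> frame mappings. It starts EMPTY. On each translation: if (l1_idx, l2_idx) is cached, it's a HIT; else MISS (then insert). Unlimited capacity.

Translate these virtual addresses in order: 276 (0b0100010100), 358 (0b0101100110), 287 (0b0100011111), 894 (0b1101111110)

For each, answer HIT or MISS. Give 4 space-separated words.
Answer: MISS MISS HIT MISS

Derivation:
vaddr=276: (2,1) not in TLB -> MISS, insert
vaddr=358: (2,6) not in TLB -> MISS, insert
vaddr=287: (2,1) in TLB -> HIT
vaddr=894: (6,7) not in TLB -> MISS, insert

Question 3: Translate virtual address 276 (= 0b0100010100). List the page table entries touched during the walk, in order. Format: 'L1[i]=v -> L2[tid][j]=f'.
Answer: L1[2]=0 -> L2[0][1]=7

Derivation:
vaddr = 276 = 0b0100010100
Split: l1_idx=2, l2_idx=1, offset=4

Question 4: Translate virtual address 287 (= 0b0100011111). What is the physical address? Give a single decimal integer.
vaddr = 287 = 0b0100011111
Split: l1_idx=2, l2_idx=1, offset=15
L1[2] = 0
L2[0][1] = 7
paddr = 7 * 16 + 15 = 127

Answer: 127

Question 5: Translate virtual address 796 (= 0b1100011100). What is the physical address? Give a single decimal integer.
Answer: 940

Derivation:
vaddr = 796 = 0b1100011100
Split: l1_idx=6, l2_idx=1, offset=12
L1[6] = 1
L2[1][1] = 58
paddr = 58 * 16 + 12 = 940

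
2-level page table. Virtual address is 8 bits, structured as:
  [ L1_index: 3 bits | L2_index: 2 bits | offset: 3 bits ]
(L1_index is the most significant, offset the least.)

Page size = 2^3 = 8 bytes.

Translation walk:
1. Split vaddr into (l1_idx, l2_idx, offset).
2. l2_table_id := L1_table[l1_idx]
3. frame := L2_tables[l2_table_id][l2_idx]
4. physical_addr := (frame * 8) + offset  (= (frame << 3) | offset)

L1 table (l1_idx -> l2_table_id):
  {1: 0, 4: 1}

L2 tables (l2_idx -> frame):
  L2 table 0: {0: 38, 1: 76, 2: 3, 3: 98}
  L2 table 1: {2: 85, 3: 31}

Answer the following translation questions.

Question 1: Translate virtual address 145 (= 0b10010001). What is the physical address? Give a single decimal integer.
Answer: 681

Derivation:
vaddr = 145 = 0b10010001
Split: l1_idx=4, l2_idx=2, offset=1
L1[4] = 1
L2[1][2] = 85
paddr = 85 * 8 + 1 = 681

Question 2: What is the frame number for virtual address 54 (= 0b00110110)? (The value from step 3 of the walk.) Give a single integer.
Answer: 3

Derivation:
vaddr = 54: l1_idx=1, l2_idx=2
L1[1] = 0; L2[0][2] = 3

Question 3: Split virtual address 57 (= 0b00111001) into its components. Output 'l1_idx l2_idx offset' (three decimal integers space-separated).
Answer: 1 3 1

Derivation:
vaddr = 57 = 0b00111001
  top 3 bits -> l1_idx = 1
  next 2 bits -> l2_idx = 3
  bottom 3 bits -> offset = 1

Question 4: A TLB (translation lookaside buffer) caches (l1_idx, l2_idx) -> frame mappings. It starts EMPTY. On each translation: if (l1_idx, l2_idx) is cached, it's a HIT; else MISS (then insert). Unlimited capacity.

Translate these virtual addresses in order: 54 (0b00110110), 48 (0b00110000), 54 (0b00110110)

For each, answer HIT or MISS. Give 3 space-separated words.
Answer: MISS HIT HIT

Derivation:
vaddr=54: (1,2) not in TLB -> MISS, insert
vaddr=48: (1,2) in TLB -> HIT
vaddr=54: (1,2) in TLB -> HIT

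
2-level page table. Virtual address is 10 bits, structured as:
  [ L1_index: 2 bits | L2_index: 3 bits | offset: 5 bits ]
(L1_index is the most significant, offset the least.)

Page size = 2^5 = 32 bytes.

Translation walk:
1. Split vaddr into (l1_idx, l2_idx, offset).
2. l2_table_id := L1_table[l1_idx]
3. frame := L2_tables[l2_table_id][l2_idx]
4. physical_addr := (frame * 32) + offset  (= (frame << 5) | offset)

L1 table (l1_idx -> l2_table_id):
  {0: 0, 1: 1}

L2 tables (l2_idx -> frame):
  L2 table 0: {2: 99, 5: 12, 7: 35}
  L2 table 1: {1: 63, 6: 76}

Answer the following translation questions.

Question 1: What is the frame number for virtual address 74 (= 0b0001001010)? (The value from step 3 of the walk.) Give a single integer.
vaddr = 74: l1_idx=0, l2_idx=2
L1[0] = 0; L2[0][2] = 99

Answer: 99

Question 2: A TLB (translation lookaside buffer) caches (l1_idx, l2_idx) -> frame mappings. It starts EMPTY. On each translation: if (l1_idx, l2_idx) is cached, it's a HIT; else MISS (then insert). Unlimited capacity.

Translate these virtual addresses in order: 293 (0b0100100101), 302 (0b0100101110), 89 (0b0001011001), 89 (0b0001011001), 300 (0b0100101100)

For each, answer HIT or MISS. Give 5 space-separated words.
Answer: MISS HIT MISS HIT HIT

Derivation:
vaddr=293: (1,1) not in TLB -> MISS, insert
vaddr=302: (1,1) in TLB -> HIT
vaddr=89: (0,2) not in TLB -> MISS, insert
vaddr=89: (0,2) in TLB -> HIT
vaddr=300: (1,1) in TLB -> HIT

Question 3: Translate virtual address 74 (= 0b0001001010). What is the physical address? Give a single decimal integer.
Answer: 3178

Derivation:
vaddr = 74 = 0b0001001010
Split: l1_idx=0, l2_idx=2, offset=10
L1[0] = 0
L2[0][2] = 99
paddr = 99 * 32 + 10 = 3178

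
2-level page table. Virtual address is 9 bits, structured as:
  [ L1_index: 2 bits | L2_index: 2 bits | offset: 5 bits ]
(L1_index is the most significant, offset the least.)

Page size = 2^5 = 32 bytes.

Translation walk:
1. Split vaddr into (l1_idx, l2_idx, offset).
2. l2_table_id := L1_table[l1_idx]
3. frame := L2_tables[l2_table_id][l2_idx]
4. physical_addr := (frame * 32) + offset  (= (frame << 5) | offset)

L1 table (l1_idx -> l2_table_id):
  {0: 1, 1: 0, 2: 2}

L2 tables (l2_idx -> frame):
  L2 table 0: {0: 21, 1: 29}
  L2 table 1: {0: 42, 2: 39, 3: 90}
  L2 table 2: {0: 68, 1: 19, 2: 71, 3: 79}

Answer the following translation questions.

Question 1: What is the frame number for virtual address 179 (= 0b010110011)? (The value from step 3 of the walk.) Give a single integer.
vaddr = 179: l1_idx=1, l2_idx=1
L1[1] = 0; L2[0][1] = 29

Answer: 29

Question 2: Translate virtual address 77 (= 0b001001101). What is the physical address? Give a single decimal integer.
Answer: 1261

Derivation:
vaddr = 77 = 0b001001101
Split: l1_idx=0, l2_idx=2, offset=13
L1[0] = 1
L2[1][2] = 39
paddr = 39 * 32 + 13 = 1261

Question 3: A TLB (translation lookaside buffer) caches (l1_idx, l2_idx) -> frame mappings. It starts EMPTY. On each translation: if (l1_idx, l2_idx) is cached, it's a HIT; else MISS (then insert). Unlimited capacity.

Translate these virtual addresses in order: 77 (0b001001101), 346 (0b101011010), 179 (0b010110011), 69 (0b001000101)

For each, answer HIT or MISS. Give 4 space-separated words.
Answer: MISS MISS MISS HIT

Derivation:
vaddr=77: (0,2) not in TLB -> MISS, insert
vaddr=346: (2,2) not in TLB -> MISS, insert
vaddr=179: (1,1) not in TLB -> MISS, insert
vaddr=69: (0,2) in TLB -> HIT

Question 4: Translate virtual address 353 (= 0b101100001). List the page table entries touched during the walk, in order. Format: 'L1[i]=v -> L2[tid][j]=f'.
vaddr = 353 = 0b101100001
Split: l1_idx=2, l2_idx=3, offset=1

Answer: L1[2]=2 -> L2[2][3]=79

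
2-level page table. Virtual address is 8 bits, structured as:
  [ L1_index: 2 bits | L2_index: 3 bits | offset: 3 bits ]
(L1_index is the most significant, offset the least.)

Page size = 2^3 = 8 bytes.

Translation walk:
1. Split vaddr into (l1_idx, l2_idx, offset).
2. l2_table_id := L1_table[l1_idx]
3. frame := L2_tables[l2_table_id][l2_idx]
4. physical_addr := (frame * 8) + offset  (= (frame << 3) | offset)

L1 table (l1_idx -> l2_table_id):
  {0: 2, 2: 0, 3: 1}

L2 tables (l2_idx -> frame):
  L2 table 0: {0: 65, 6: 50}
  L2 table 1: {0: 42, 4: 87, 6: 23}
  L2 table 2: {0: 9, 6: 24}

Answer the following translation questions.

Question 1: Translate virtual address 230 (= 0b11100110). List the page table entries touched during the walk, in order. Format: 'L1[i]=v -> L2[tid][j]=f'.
Answer: L1[3]=1 -> L2[1][4]=87

Derivation:
vaddr = 230 = 0b11100110
Split: l1_idx=3, l2_idx=4, offset=6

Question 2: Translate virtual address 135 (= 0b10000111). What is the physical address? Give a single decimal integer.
vaddr = 135 = 0b10000111
Split: l1_idx=2, l2_idx=0, offset=7
L1[2] = 0
L2[0][0] = 65
paddr = 65 * 8 + 7 = 527

Answer: 527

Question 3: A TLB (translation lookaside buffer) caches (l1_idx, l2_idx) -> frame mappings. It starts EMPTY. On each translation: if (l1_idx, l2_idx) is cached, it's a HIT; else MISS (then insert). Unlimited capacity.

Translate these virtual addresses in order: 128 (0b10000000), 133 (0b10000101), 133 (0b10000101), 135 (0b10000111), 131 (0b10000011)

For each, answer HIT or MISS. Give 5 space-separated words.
Answer: MISS HIT HIT HIT HIT

Derivation:
vaddr=128: (2,0) not in TLB -> MISS, insert
vaddr=133: (2,0) in TLB -> HIT
vaddr=133: (2,0) in TLB -> HIT
vaddr=135: (2,0) in TLB -> HIT
vaddr=131: (2,0) in TLB -> HIT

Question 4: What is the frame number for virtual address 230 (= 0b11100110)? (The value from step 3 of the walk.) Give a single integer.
Answer: 87

Derivation:
vaddr = 230: l1_idx=3, l2_idx=4
L1[3] = 1; L2[1][4] = 87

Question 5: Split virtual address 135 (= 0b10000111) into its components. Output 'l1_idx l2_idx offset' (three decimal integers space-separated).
Answer: 2 0 7

Derivation:
vaddr = 135 = 0b10000111
  top 2 bits -> l1_idx = 2
  next 3 bits -> l2_idx = 0
  bottom 3 bits -> offset = 7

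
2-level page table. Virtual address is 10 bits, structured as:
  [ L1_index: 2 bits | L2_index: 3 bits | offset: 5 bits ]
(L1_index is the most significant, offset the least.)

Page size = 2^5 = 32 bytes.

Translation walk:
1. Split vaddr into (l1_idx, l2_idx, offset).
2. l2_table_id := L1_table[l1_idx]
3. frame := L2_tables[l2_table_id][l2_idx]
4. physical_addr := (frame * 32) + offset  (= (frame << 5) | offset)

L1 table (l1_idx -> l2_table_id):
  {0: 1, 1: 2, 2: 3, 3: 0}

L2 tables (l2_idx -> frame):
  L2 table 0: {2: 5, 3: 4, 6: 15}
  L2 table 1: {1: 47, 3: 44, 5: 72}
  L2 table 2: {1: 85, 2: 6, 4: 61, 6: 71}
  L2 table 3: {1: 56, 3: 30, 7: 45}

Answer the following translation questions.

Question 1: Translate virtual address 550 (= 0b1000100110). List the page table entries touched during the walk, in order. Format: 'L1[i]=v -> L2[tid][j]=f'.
Answer: L1[2]=3 -> L2[3][1]=56

Derivation:
vaddr = 550 = 0b1000100110
Split: l1_idx=2, l2_idx=1, offset=6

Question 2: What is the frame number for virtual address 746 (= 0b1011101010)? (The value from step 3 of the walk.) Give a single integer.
vaddr = 746: l1_idx=2, l2_idx=7
L1[2] = 3; L2[3][7] = 45

Answer: 45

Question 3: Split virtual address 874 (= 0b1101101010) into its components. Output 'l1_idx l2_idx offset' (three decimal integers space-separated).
Answer: 3 3 10

Derivation:
vaddr = 874 = 0b1101101010
  top 2 bits -> l1_idx = 3
  next 3 bits -> l2_idx = 3
  bottom 5 bits -> offset = 10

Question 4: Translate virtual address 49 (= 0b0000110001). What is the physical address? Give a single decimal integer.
Answer: 1521

Derivation:
vaddr = 49 = 0b0000110001
Split: l1_idx=0, l2_idx=1, offset=17
L1[0] = 1
L2[1][1] = 47
paddr = 47 * 32 + 17 = 1521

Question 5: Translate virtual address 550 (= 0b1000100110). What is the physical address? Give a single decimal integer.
Answer: 1798

Derivation:
vaddr = 550 = 0b1000100110
Split: l1_idx=2, l2_idx=1, offset=6
L1[2] = 3
L2[3][1] = 56
paddr = 56 * 32 + 6 = 1798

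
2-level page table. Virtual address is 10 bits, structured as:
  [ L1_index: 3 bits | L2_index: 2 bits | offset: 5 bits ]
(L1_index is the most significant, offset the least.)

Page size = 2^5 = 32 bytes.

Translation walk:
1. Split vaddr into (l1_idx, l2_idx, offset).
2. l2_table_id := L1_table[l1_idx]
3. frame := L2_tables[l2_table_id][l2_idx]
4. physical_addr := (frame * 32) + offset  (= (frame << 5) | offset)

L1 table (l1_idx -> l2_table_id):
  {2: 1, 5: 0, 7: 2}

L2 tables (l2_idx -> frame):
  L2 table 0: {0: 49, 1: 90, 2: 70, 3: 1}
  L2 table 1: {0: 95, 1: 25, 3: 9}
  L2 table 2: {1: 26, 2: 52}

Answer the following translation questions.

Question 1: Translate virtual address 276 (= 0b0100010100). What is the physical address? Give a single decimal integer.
Answer: 3060

Derivation:
vaddr = 276 = 0b0100010100
Split: l1_idx=2, l2_idx=0, offset=20
L1[2] = 1
L2[1][0] = 95
paddr = 95 * 32 + 20 = 3060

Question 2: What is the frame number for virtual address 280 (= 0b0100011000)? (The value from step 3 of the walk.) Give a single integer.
Answer: 95

Derivation:
vaddr = 280: l1_idx=2, l2_idx=0
L1[2] = 1; L2[1][0] = 95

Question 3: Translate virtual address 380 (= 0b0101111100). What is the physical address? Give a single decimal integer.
vaddr = 380 = 0b0101111100
Split: l1_idx=2, l2_idx=3, offset=28
L1[2] = 1
L2[1][3] = 9
paddr = 9 * 32 + 28 = 316

Answer: 316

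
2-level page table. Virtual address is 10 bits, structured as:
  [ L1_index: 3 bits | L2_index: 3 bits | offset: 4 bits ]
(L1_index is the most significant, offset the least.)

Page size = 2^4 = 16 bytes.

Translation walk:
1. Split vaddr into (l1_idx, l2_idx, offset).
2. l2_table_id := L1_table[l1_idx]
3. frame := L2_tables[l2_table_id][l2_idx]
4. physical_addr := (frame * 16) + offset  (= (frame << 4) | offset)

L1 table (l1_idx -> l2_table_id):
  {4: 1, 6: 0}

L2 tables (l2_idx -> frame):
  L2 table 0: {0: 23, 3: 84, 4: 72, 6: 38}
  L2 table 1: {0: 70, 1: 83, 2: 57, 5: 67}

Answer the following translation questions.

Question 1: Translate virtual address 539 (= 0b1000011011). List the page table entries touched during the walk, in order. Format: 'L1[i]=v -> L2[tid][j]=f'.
Answer: L1[4]=1 -> L2[1][1]=83

Derivation:
vaddr = 539 = 0b1000011011
Split: l1_idx=4, l2_idx=1, offset=11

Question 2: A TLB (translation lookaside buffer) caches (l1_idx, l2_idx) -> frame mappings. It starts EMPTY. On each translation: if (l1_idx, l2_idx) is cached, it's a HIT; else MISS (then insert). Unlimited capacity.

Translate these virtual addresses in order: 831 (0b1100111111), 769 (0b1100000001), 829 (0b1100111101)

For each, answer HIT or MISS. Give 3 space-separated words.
Answer: MISS MISS HIT

Derivation:
vaddr=831: (6,3) not in TLB -> MISS, insert
vaddr=769: (6,0) not in TLB -> MISS, insert
vaddr=829: (6,3) in TLB -> HIT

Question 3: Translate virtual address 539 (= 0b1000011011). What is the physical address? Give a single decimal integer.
Answer: 1339

Derivation:
vaddr = 539 = 0b1000011011
Split: l1_idx=4, l2_idx=1, offset=11
L1[4] = 1
L2[1][1] = 83
paddr = 83 * 16 + 11 = 1339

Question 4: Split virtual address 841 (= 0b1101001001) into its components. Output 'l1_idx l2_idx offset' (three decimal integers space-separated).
vaddr = 841 = 0b1101001001
  top 3 bits -> l1_idx = 6
  next 3 bits -> l2_idx = 4
  bottom 4 bits -> offset = 9

Answer: 6 4 9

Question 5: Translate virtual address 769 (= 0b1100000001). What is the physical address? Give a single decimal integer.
Answer: 369

Derivation:
vaddr = 769 = 0b1100000001
Split: l1_idx=6, l2_idx=0, offset=1
L1[6] = 0
L2[0][0] = 23
paddr = 23 * 16 + 1 = 369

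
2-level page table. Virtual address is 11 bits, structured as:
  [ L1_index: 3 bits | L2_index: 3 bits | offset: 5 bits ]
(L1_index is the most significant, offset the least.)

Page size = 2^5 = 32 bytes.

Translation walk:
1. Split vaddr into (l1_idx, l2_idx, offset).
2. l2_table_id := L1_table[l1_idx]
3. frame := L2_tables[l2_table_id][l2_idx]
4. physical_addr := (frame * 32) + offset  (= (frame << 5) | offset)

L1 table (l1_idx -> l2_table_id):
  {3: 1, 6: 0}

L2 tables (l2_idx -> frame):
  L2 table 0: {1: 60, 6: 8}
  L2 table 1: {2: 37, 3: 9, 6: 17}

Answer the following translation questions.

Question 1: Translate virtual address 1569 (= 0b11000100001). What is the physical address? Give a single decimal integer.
vaddr = 1569 = 0b11000100001
Split: l1_idx=6, l2_idx=1, offset=1
L1[6] = 0
L2[0][1] = 60
paddr = 60 * 32 + 1 = 1921

Answer: 1921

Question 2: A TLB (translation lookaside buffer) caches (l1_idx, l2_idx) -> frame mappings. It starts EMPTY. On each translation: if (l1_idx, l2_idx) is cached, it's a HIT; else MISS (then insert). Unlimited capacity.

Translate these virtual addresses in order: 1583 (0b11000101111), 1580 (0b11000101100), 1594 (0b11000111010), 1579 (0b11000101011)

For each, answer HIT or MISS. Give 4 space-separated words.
Answer: MISS HIT HIT HIT

Derivation:
vaddr=1583: (6,1) not in TLB -> MISS, insert
vaddr=1580: (6,1) in TLB -> HIT
vaddr=1594: (6,1) in TLB -> HIT
vaddr=1579: (6,1) in TLB -> HIT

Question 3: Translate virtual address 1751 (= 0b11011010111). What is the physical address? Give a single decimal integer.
vaddr = 1751 = 0b11011010111
Split: l1_idx=6, l2_idx=6, offset=23
L1[6] = 0
L2[0][6] = 8
paddr = 8 * 32 + 23 = 279

Answer: 279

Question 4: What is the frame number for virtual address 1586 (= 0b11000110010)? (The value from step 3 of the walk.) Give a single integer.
vaddr = 1586: l1_idx=6, l2_idx=1
L1[6] = 0; L2[0][1] = 60

Answer: 60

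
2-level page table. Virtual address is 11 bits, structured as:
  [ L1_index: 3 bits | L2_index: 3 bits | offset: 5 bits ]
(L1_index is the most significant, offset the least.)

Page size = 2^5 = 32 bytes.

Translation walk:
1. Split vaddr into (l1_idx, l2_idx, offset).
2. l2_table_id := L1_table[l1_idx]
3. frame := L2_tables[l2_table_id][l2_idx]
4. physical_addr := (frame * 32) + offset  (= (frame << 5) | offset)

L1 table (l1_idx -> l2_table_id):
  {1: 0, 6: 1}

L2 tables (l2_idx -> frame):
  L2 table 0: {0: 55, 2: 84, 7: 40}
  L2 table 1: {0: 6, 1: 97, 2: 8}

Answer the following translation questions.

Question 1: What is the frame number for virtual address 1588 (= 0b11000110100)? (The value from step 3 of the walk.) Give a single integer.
vaddr = 1588: l1_idx=6, l2_idx=1
L1[6] = 1; L2[1][1] = 97

Answer: 97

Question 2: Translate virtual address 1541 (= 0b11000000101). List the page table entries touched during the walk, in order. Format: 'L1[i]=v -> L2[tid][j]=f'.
vaddr = 1541 = 0b11000000101
Split: l1_idx=6, l2_idx=0, offset=5

Answer: L1[6]=1 -> L2[1][0]=6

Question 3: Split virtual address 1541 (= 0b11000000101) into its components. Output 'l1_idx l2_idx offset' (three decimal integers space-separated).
vaddr = 1541 = 0b11000000101
  top 3 bits -> l1_idx = 6
  next 3 bits -> l2_idx = 0
  bottom 5 bits -> offset = 5

Answer: 6 0 5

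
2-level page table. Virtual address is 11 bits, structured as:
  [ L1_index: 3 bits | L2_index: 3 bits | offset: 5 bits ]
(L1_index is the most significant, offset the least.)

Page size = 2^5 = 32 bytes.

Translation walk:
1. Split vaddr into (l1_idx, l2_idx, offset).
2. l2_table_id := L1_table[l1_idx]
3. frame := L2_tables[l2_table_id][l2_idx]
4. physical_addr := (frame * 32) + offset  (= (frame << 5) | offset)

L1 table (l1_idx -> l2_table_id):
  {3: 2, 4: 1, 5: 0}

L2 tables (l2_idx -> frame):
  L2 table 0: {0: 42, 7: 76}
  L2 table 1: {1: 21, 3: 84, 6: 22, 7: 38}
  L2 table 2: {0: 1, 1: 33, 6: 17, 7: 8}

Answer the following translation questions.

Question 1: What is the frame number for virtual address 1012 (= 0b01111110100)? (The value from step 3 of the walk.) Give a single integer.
Answer: 8

Derivation:
vaddr = 1012: l1_idx=3, l2_idx=7
L1[3] = 2; L2[2][7] = 8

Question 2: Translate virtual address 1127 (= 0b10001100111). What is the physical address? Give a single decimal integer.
vaddr = 1127 = 0b10001100111
Split: l1_idx=4, l2_idx=3, offset=7
L1[4] = 1
L2[1][3] = 84
paddr = 84 * 32 + 7 = 2695

Answer: 2695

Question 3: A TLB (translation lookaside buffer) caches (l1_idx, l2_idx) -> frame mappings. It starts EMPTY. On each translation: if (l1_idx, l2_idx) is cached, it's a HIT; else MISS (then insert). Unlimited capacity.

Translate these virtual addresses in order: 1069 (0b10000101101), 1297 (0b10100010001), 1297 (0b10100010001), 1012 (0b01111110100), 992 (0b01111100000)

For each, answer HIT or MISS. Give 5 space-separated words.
vaddr=1069: (4,1) not in TLB -> MISS, insert
vaddr=1297: (5,0) not in TLB -> MISS, insert
vaddr=1297: (5,0) in TLB -> HIT
vaddr=1012: (3,7) not in TLB -> MISS, insert
vaddr=992: (3,7) in TLB -> HIT

Answer: MISS MISS HIT MISS HIT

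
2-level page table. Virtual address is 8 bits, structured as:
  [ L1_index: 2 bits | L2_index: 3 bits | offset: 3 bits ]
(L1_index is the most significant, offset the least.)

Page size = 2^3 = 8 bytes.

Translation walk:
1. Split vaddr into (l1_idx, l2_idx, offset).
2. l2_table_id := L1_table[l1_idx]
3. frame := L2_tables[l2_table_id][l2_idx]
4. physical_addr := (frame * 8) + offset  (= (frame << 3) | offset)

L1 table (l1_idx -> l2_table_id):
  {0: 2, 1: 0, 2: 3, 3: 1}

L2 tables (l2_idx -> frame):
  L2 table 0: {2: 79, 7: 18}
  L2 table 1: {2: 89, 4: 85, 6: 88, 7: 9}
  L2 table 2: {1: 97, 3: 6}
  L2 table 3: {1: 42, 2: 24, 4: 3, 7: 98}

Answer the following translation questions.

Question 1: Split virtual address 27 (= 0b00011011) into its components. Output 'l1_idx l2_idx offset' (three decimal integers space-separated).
vaddr = 27 = 0b00011011
  top 2 bits -> l1_idx = 0
  next 3 bits -> l2_idx = 3
  bottom 3 bits -> offset = 3

Answer: 0 3 3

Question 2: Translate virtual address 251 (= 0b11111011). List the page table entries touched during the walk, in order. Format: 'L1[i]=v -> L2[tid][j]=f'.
Answer: L1[3]=1 -> L2[1][7]=9

Derivation:
vaddr = 251 = 0b11111011
Split: l1_idx=3, l2_idx=7, offset=3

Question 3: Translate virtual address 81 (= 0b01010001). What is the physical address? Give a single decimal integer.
Answer: 633

Derivation:
vaddr = 81 = 0b01010001
Split: l1_idx=1, l2_idx=2, offset=1
L1[1] = 0
L2[0][2] = 79
paddr = 79 * 8 + 1 = 633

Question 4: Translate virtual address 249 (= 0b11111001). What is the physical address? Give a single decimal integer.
vaddr = 249 = 0b11111001
Split: l1_idx=3, l2_idx=7, offset=1
L1[3] = 1
L2[1][7] = 9
paddr = 9 * 8 + 1 = 73

Answer: 73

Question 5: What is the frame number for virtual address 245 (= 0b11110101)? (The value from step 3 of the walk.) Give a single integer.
Answer: 88

Derivation:
vaddr = 245: l1_idx=3, l2_idx=6
L1[3] = 1; L2[1][6] = 88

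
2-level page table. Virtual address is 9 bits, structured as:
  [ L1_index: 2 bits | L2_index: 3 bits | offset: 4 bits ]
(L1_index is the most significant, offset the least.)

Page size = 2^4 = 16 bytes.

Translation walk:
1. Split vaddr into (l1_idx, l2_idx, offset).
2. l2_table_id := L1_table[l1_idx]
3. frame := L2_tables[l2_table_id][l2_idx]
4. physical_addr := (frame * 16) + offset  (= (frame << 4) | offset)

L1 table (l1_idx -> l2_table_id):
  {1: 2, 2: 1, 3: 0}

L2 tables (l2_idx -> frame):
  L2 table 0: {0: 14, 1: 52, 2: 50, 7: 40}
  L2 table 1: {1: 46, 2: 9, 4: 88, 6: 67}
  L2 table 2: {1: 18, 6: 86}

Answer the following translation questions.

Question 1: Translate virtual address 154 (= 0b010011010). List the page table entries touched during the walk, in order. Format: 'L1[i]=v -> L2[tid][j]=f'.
vaddr = 154 = 0b010011010
Split: l1_idx=1, l2_idx=1, offset=10

Answer: L1[1]=2 -> L2[2][1]=18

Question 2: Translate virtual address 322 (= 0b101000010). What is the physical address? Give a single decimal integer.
vaddr = 322 = 0b101000010
Split: l1_idx=2, l2_idx=4, offset=2
L1[2] = 1
L2[1][4] = 88
paddr = 88 * 16 + 2 = 1410

Answer: 1410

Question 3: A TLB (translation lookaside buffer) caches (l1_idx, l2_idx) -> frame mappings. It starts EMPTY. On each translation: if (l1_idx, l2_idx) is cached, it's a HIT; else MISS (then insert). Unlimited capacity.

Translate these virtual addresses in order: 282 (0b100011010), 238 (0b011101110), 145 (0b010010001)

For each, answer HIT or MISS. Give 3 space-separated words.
Answer: MISS MISS MISS

Derivation:
vaddr=282: (2,1) not in TLB -> MISS, insert
vaddr=238: (1,6) not in TLB -> MISS, insert
vaddr=145: (1,1) not in TLB -> MISS, insert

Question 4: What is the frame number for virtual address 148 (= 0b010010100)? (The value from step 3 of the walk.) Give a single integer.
vaddr = 148: l1_idx=1, l2_idx=1
L1[1] = 2; L2[2][1] = 18

Answer: 18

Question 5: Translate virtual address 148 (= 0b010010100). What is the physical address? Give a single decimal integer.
vaddr = 148 = 0b010010100
Split: l1_idx=1, l2_idx=1, offset=4
L1[1] = 2
L2[2][1] = 18
paddr = 18 * 16 + 4 = 292

Answer: 292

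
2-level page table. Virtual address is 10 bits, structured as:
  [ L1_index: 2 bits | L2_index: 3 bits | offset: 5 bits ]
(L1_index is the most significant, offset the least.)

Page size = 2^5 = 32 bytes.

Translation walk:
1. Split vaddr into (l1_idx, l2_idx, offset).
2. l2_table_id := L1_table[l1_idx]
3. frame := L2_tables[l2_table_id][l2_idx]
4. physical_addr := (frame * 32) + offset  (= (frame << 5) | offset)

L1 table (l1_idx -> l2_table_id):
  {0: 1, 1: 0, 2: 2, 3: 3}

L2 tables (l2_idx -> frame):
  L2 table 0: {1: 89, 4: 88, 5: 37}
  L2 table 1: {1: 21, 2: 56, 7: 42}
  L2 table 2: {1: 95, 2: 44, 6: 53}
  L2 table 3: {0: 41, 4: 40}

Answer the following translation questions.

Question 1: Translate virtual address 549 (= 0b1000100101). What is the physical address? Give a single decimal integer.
vaddr = 549 = 0b1000100101
Split: l1_idx=2, l2_idx=1, offset=5
L1[2] = 2
L2[2][1] = 95
paddr = 95 * 32 + 5 = 3045

Answer: 3045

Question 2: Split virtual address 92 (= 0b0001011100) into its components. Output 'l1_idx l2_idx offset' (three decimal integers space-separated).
vaddr = 92 = 0b0001011100
  top 2 bits -> l1_idx = 0
  next 3 bits -> l2_idx = 2
  bottom 5 bits -> offset = 28

Answer: 0 2 28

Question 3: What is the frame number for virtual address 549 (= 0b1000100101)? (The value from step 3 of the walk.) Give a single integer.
Answer: 95

Derivation:
vaddr = 549: l1_idx=2, l2_idx=1
L1[2] = 2; L2[2][1] = 95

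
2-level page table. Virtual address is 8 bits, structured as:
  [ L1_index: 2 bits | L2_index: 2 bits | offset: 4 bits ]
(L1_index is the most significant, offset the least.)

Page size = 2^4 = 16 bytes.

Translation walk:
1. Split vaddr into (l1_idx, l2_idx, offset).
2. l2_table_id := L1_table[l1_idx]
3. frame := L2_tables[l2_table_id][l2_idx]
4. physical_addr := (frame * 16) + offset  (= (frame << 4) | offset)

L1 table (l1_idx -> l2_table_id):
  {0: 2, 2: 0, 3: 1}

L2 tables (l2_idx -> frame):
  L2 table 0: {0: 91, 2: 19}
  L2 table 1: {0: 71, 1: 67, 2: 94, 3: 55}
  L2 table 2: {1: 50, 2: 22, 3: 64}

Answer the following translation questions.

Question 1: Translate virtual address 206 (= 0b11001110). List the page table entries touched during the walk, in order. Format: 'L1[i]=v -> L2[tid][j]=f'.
Answer: L1[3]=1 -> L2[1][0]=71

Derivation:
vaddr = 206 = 0b11001110
Split: l1_idx=3, l2_idx=0, offset=14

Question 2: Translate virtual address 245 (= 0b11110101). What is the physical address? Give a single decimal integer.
Answer: 885

Derivation:
vaddr = 245 = 0b11110101
Split: l1_idx=3, l2_idx=3, offset=5
L1[3] = 1
L2[1][3] = 55
paddr = 55 * 16 + 5 = 885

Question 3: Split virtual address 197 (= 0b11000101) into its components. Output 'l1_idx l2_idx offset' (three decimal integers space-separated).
Answer: 3 0 5

Derivation:
vaddr = 197 = 0b11000101
  top 2 bits -> l1_idx = 3
  next 2 bits -> l2_idx = 0
  bottom 4 bits -> offset = 5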